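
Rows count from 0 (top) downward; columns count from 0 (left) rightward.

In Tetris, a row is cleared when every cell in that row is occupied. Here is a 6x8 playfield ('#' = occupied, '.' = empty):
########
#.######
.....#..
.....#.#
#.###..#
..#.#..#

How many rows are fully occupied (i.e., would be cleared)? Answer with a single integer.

Answer: 1

Derivation:
Check each row:
  row 0: 0 empty cells -> FULL (clear)
  row 1: 1 empty cell -> not full
  row 2: 7 empty cells -> not full
  row 3: 6 empty cells -> not full
  row 4: 3 empty cells -> not full
  row 5: 5 empty cells -> not full
Total rows cleared: 1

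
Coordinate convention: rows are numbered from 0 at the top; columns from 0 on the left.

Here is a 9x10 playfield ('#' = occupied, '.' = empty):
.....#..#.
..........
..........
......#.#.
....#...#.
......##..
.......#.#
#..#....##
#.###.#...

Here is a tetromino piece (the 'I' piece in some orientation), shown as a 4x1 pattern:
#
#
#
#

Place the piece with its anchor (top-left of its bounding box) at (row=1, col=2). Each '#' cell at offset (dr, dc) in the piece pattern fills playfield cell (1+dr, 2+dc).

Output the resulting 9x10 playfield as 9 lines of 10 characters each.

Fill (1+0,2+0) = (1,2)
Fill (1+1,2+0) = (2,2)
Fill (1+2,2+0) = (3,2)
Fill (1+3,2+0) = (4,2)

Answer: .....#..#.
..#.......
..#.......
..#...#.#.
..#.#...#.
......##..
.......#.#
#..#....##
#.###.#...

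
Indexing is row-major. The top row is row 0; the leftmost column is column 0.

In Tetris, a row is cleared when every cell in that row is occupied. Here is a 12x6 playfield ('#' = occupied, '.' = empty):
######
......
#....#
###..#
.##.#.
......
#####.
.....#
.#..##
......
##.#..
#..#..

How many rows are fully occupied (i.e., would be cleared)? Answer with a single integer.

Check each row:
  row 0: 0 empty cells -> FULL (clear)
  row 1: 6 empty cells -> not full
  row 2: 4 empty cells -> not full
  row 3: 2 empty cells -> not full
  row 4: 3 empty cells -> not full
  row 5: 6 empty cells -> not full
  row 6: 1 empty cell -> not full
  row 7: 5 empty cells -> not full
  row 8: 3 empty cells -> not full
  row 9: 6 empty cells -> not full
  row 10: 3 empty cells -> not full
  row 11: 4 empty cells -> not full
Total rows cleared: 1

Answer: 1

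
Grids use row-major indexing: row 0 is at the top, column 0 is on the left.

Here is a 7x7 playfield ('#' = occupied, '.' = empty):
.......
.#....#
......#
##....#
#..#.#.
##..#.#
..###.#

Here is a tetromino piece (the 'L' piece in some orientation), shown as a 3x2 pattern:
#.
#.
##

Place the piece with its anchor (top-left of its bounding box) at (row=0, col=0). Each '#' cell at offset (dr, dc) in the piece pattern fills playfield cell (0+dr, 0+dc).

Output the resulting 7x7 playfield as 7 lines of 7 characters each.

Fill (0+0,0+0) = (0,0)
Fill (0+1,0+0) = (1,0)
Fill (0+2,0+0) = (2,0)
Fill (0+2,0+1) = (2,1)

Answer: #......
##....#
##....#
##....#
#..#.#.
##..#.#
..###.#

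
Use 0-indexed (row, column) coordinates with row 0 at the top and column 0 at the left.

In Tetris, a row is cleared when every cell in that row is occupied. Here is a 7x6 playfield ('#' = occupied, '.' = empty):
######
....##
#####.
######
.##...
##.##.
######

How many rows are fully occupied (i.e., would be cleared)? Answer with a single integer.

Answer: 3

Derivation:
Check each row:
  row 0: 0 empty cells -> FULL (clear)
  row 1: 4 empty cells -> not full
  row 2: 1 empty cell -> not full
  row 3: 0 empty cells -> FULL (clear)
  row 4: 4 empty cells -> not full
  row 5: 2 empty cells -> not full
  row 6: 0 empty cells -> FULL (clear)
Total rows cleared: 3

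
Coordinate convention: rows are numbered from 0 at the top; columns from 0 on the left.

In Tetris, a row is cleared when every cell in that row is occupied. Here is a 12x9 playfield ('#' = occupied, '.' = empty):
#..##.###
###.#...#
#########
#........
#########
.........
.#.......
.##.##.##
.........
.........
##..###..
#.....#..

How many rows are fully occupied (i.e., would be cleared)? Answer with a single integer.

Answer: 2

Derivation:
Check each row:
  row 0: 3 empty cells -> not full
  row 1: 4 empty cells -> not full
  row 2: 0 empty cells -> FULL (clear)
  row 3: 8 empty cells -> not full
  row 4: 0 empty cells -> FULL (clear)
  row 5: 9 empty cells -> not full
  row 6: 8 empty cells -> not full
  row 7: 3 empty cells -> not full
  row 8: 9 empty cells -> not full
  row 9: 9 empty cells -> not full
  row 10: 4 empty cells -> not full
  row 11: 7 empty cells -> not full
Total rows cleared: 2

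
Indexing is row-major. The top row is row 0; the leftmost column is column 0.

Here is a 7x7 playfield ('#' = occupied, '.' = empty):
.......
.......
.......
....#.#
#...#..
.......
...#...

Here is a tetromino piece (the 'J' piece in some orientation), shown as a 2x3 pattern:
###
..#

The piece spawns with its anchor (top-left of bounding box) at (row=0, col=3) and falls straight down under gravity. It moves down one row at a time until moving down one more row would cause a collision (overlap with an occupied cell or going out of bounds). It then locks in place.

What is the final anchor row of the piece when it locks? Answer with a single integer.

Spawn at (row=0, col=3). Try each row:
  row 0: fits
  row 1: fits
  row 2: fits
  row 3: blocked -> lock at row 2

Answer: 2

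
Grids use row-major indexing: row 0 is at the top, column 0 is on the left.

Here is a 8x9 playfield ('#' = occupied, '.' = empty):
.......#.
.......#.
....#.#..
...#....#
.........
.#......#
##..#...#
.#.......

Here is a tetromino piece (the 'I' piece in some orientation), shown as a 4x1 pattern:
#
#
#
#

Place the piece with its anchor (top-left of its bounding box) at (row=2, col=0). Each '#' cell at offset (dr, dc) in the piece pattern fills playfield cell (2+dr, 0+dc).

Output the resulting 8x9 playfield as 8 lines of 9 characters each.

Fill (2+0,0+0) = (2,0)
Fill (2+1,0+0) = (3,0)
Fill (2+2,0+0) = (4,0)
Fill (2+3,0+0) = (5,0)

Answer: .......#.
.......#.
#...#.#..
#..#....#
#........
##......#
##..#...#
.#.......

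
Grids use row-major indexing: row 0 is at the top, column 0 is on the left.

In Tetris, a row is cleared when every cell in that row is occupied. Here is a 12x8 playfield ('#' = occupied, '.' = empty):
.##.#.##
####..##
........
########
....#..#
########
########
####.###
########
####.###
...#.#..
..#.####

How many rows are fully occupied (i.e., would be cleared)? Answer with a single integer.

Answer: 4

Derivation:
Check each row:
  row 0: 3 empty cells -> not full
  row 1: 2 empty cells -> not full
  row 2: 8 empty cells -> not full
  row 3: 0 empty cells -> FULL (clear)
  row 4: 6 empty cells -> not full
  row 5: 0 empty cells -> FULL (clear)
  row 6: 0 empty cells -> FULL (clear)
  row 7: 1 empty cell -> not full
  row 8: 0 empty cells -> FULL (clear)
  row 9: 1 empty cell -> not full
  row 10: 6 empty cells -> not full
  row 11: 3 empty cells -> not full
Total rows cleared: 4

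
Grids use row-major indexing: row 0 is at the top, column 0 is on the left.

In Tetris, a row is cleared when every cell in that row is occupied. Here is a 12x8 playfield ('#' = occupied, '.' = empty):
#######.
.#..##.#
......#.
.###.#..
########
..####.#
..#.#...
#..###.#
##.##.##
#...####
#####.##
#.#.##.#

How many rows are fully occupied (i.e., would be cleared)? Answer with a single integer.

Check each row:
  row 0: 1 empty cell -> not full
  row 1: 4 empty cells -> not full
  row 2: 7 empty cells -> not full
  row 3: 4 empty cells -> not full
  row 4: 0 empty cells -> FULL (clear)
  row 5: 3 empty cells -> not full
  row 6: 6 empty cells -> not full
  row 7: 3 empty cells -> not full
  row 8: 2 empty cells -> not full
  row 9: 3 empty cells -> not full
  row 10: 1 empty cell -> not full
  row 11: 3 empty cells -> not full
Total rows cleared: 1

Answer: 1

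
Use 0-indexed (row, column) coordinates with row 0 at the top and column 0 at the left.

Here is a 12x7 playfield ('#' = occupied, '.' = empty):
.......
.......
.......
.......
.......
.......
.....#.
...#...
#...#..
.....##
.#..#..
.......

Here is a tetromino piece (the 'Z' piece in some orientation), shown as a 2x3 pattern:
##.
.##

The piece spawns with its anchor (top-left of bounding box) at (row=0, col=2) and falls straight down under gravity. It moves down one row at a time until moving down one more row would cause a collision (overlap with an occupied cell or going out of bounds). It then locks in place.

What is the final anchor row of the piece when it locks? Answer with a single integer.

Answer: 5

Derivation:
Spawn at (row=0, col=2). Try each row:
  row 0: fits
  row 1: fits
  row 2: fits
  row 3: fits
  row 4: fits
  row 5: fits
  row 6: blocked -> lock at row 5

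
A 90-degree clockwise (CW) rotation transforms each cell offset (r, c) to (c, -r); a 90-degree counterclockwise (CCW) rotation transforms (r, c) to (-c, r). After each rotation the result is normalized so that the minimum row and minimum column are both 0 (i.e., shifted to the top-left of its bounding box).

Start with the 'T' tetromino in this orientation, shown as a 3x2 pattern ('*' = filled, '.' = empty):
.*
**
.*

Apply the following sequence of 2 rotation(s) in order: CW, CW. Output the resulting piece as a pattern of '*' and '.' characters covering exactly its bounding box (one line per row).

Start:
.*
**
.*
After rotation 1 (CW):
.*.
***
After rotation 2 (CW):
*.
**
*.

Answer: *.
**
*.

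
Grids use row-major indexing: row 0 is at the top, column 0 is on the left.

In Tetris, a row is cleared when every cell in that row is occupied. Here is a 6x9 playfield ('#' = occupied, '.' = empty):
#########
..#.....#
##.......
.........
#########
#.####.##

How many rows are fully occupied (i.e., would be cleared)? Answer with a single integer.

Answer: 2

Derivation:
Check each row:
  row 0: 0 empty cells -> FULL (clear)
  row 1: 7 empty cells -> not full
  row 2: 7 empty cells -> not full
  row 3: 9 empty cells -> not full
  row 4: 0 empty cells -> FULL (clear)
  row 5: 2 empty cells -> not full
Total rows cleared: 2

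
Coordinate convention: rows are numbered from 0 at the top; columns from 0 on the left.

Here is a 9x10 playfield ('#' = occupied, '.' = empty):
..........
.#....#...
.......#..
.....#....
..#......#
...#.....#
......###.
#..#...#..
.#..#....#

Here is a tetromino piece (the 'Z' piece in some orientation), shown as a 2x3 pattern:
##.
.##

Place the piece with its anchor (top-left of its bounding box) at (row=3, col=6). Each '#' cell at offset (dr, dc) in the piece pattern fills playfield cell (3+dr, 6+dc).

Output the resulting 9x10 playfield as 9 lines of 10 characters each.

Fill (3+0,6+0) = (3,6)
Fill (3+0,6+1) = (3,7)
Fill (3+1,6+1) = (4,7)
Fill (3+1,6+2) = (4,8)

Answer: ..........
.#....#...
.......#..
.....###..
..#....###
...#.....#
......###.
#..#...#..
.#..#....#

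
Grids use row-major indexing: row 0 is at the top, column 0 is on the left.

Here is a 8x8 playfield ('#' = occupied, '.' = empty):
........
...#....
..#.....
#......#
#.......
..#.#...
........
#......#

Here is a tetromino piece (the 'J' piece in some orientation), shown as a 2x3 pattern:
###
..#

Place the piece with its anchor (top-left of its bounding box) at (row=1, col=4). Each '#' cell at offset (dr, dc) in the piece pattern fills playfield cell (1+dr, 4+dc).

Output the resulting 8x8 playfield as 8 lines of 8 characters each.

Answer: ........
...####.
..#...#.
#......#
#.......
..#.#...
........
#......#

Derivation:
Fill (1+0,4+0) = (1,4)
Fill (1+0,4+1) = (1,5)
Fill (1+0,4+2) = (1,6)
Fill (1+1,4+2) = (2,6)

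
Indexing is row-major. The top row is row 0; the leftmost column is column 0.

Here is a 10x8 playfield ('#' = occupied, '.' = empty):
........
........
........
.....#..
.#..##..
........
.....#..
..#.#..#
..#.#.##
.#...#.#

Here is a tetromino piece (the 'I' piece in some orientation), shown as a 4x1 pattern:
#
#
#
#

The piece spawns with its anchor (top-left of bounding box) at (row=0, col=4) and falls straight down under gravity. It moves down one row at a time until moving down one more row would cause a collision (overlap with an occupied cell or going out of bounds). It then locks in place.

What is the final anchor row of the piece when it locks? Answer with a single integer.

Answer: 0

Derivation:
Spawn at (row=0, col=4). Try each row:
  row 0: fits
  row 1: blocked -> lock at row 0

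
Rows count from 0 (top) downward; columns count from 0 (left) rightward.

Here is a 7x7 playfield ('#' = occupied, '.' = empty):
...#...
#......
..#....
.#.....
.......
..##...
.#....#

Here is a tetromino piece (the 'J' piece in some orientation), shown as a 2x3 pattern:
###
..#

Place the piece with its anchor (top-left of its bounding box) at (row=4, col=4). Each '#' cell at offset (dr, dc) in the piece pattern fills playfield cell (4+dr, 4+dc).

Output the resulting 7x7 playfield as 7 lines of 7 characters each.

Answer: ...#...
#......
..#....
.#.....
....###
..##..#
.#....#

Derivation:
Fill (4+0,4+0) = (4,4)
Fill (4+0,4+1) = (4,5)
Fill (4+0,4+2) = (4,6)
Fill (4+1,4+2) = (5,6)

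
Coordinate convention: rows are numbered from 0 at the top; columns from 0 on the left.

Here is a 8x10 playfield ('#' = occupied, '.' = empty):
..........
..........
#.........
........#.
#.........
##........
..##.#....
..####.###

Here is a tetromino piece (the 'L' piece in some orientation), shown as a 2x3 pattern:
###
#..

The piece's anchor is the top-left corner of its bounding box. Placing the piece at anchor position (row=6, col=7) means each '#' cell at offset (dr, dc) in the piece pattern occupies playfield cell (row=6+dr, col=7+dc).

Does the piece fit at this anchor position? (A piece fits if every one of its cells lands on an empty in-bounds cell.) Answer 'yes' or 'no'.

Answer: no

Derivation:
Check each piece cell at anchor (6, 7):
  offset (0,0) -> (6,7): empty -> OK
  offset (0,1) -> (6,8): empty -> OK
  offset (0,2) -> (6,9): empty -> OK
  offset (1,0) -> (7,7): occupied ('#') -> FAIL
All cells valid: no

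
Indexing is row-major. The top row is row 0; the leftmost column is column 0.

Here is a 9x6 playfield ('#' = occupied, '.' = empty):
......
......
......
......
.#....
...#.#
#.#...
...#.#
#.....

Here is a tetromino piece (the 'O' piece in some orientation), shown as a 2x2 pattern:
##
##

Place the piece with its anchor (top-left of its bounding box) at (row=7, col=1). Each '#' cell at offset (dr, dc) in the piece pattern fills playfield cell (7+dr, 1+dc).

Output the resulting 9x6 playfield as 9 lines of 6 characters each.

Answer: ......
......
......
......
.#....
...#.#
#.#...
.###.#
###...

Derivation:
Fill (7+0,1+0) = (7,1)
Fill (7+0,1+1) = (7,2)
Fill (7+1,1+0) = (8,1)
Fill (7+1,1+1) = (8,2)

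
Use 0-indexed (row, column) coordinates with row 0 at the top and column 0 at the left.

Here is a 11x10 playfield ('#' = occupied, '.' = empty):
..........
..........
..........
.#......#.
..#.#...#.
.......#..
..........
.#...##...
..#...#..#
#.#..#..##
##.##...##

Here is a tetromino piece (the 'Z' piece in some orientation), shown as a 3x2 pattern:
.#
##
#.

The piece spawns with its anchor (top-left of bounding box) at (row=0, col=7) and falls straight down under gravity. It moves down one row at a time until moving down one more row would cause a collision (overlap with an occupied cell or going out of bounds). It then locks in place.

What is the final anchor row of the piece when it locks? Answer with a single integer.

Spawn at (row=0, col=7). Try each row:
  row 0: fits
  row 1: fits
  row 2: blocked -> lock at row 1

Answer: 1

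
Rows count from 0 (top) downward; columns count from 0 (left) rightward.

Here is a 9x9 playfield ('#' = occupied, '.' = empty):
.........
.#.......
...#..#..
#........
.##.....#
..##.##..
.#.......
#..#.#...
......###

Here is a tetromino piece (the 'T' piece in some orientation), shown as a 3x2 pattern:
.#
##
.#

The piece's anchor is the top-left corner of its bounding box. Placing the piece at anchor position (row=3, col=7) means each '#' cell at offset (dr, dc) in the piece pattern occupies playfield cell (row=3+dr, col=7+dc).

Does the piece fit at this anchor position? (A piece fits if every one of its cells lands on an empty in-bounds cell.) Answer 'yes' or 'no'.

Check each piece cell at anchor (3, 7):
  offset (0,1) -> (3,8): empty -> OK
  offset (1,0) -> (4,7): empty -> OK
  offset (1,1) -> (4,8): occupied ('#') -> FAIL
  offset (2,1) -> (5,8): empty -> OK
All cells valid: no

Answer: no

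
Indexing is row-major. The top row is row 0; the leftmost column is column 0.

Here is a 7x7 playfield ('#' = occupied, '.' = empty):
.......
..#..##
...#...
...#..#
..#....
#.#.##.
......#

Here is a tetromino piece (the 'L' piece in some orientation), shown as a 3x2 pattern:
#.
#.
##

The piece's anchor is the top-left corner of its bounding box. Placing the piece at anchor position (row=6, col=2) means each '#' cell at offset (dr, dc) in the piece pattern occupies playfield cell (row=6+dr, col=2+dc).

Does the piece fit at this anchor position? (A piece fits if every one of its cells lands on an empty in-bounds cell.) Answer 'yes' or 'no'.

Check each piece cell at anchor (6, 2):
  offset (0,0) -> (6,2): empty -> OK
  offset (1,0) -> (7,2): out of bounds -> FAIL
  offset (2,0) -> (8,2): out of bounds -> FAIL
  offset (2,1) -> (8,3): out of bounds -> FAIL
All cells valid: no

Answer: no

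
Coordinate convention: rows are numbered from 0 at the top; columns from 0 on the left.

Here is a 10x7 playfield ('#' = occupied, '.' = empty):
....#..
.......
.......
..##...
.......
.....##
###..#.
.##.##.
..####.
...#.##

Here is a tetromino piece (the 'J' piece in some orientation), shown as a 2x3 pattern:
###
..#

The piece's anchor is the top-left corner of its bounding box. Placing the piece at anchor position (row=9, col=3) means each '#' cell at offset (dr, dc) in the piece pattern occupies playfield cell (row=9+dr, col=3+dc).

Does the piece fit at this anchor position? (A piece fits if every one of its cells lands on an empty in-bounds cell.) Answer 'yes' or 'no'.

Answer: no

Derivation:
Check each piece cell at anchor (9, 3):
  offset (0,0) -> (9,3): occupied ('#') -> FAIL
  offset (0,1) -> (9,4): empty -> OK
  offset (0,2) -> (9,5): occupied ('#') -> FAIL
  offset (1,2) -> (10,5): out of bounds -> FAIL
All cells valid: no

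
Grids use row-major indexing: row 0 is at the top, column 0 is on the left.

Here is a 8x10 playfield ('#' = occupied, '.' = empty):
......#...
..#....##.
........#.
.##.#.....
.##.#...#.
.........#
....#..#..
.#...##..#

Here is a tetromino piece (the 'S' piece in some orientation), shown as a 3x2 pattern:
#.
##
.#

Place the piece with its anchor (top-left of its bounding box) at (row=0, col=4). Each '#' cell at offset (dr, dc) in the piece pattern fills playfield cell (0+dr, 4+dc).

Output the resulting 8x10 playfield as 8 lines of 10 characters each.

Fill (0+0,4+0) = (0,4)
Fill (0+1,4+0) = (1,4)
Fill (0+1,4+1) = (1,5)
Fill (0+2,4+1) = (2,5)

Answer: ....#.#...
..#.##.##.
.....#..#.
.##.#.....
.##.#...#.
.........#
....#..#..
.#...##..#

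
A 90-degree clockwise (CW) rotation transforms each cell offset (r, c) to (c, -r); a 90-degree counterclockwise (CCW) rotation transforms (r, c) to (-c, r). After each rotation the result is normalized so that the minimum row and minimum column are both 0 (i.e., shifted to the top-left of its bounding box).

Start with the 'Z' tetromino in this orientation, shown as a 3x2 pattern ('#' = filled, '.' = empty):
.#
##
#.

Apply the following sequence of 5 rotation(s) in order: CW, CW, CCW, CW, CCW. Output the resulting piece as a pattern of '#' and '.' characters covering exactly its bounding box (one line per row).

Answer: ##.
.##

Derivation:
Start:
.#
##
#.
After rotation 1 (CW):
##.
.##
After rotation 2 (CW):
.#
##
#.
After rotation 3 (CCW):
##.
.##
After rotation 4 (CW):
.#
##
#.
After rotation 5 (CCW):
##.
.##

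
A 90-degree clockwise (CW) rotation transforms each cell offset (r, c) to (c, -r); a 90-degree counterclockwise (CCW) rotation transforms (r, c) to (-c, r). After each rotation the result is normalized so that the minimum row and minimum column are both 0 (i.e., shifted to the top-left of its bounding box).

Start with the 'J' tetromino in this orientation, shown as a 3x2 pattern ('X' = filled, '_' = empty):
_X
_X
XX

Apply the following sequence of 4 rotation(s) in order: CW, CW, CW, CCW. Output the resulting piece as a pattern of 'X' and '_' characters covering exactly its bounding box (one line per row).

Start:
_X
_X
XX
After rotation 1 (CW):
X__
XXX
After rotation 2 (CW):
XX
X_
X_
After rotation 3 (CW):
XXX
__X
After rotation 4 (CCW):
XX
X_
X_

Answer: XX
X_
X_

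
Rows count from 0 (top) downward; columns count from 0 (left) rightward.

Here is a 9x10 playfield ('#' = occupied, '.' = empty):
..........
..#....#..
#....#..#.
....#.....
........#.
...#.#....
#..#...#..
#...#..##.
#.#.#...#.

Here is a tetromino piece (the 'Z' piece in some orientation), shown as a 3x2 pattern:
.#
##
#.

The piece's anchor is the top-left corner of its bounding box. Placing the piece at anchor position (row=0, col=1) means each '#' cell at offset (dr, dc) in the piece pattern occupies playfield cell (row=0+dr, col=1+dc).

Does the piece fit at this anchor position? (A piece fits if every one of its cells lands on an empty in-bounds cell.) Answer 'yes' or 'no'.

Check each piece cell at anchor (0, 1):
  offset (0,1) -> (0,2): empty -> OK
  offset (1,0) -> (1,1): empty -> OK
  offset (1,1) -> (1,2): occupied ('#') -> FAIL
  offset (2,0) -> (2,1): empty -> OK
All cells valid: no

Answer: no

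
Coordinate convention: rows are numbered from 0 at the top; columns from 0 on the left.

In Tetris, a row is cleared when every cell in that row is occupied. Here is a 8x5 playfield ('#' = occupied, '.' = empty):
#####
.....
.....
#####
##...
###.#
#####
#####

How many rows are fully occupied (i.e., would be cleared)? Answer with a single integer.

Check each row:
  row 0: 0 empty cells -> FULL (clear)
  row 1: 5 empty cells -> not full
  row 2: 5 empty cells -> not full
  row 3: 0 empty cells -> FULL (clear)
  row 4: 3 empty cells -> not full
  row 5: 1 empty cell -> not full
  row 6: 0 empty cells -> FULL (clear)
  row 7: 0 empty cells -> FULL (clear)
Total rows cleared: 4

Answer: 4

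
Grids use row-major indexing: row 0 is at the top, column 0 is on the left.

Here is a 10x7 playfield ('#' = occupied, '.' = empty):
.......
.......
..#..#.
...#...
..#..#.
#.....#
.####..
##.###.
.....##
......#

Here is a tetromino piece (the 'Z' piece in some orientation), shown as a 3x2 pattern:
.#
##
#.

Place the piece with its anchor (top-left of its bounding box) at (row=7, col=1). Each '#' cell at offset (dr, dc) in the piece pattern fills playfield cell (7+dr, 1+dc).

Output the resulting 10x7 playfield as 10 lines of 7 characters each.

Answer: .......
.......
..#..#.
...#...
..#..#.
#.....#
.####..
######.
.##..##
.#....#

Derivation:
Fill (7+0,1+1) = (7,2)
Fill (7+1,1+0) = (8,1)
Fill (7+1,1+1) = (8,2)
Fill (7+2,1+0) = (9,1)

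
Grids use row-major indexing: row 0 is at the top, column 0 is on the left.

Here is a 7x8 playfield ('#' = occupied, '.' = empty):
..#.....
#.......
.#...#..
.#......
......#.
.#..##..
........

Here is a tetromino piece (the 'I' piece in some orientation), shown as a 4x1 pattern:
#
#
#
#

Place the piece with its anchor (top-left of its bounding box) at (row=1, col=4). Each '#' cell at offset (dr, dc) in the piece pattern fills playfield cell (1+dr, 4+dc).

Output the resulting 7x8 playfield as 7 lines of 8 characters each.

Fill (1+0,4+0) = (1,4)
Fill (1+1,4+0) = (2,4)
Fill (1+2,4+0) = (3,4)
Fill (1+3,4+0) = (4,4)

Answer: ..#.....
#...#...
.#..##..
.#..#...
....#.#.
.#..##..
........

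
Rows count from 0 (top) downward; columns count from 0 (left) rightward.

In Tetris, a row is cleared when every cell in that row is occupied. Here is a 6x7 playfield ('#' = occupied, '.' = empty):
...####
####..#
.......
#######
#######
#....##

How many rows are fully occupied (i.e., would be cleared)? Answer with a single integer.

Answer: 2

Derivation:
Check each row:
  row 0: 3 empty cells -> not full
  row 1: 2 empty cells -> not full
  row 2: 7 empty cells -> not full
  row 3: 0 empty cells -> FULL (clear)
  row 4: 0 empty cells -> FULL (clear)
  row 5: 4 empty cells -> not full
Total rows cleared: 2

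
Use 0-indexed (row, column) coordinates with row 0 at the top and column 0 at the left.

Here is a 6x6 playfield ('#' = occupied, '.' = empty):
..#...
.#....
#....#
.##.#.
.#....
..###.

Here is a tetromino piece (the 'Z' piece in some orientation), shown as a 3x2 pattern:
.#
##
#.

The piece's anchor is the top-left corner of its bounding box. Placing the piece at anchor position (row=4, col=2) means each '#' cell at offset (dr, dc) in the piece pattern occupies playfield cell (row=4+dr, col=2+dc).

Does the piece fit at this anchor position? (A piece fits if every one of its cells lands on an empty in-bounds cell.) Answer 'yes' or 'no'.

Check each piece cell at anchor (4, 2):
  offset (0,1) -> (4,3): empty -> OK
  offset (1,0) -> (5,2): occupied ('#') -> FAIL
  offset (1,1) -> (5,3): occupied ('#') -> FAIL
  offset (2,0) -> (6,2): out of bounds -> FAIL
All cells valid: no

Answer: no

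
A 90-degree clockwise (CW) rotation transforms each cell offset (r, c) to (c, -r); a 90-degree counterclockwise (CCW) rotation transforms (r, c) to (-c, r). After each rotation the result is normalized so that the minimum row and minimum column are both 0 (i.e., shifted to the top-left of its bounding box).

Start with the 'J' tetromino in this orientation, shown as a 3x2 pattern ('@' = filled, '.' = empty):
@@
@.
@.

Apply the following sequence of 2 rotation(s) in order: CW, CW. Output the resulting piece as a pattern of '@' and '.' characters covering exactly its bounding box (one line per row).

Answer: .@
.@
@@

Derivation:
Start:
@@
@.
@.
After rotation 1 (CW):
@@@
..@
After rotation 2 (CW):
.@
.@
@@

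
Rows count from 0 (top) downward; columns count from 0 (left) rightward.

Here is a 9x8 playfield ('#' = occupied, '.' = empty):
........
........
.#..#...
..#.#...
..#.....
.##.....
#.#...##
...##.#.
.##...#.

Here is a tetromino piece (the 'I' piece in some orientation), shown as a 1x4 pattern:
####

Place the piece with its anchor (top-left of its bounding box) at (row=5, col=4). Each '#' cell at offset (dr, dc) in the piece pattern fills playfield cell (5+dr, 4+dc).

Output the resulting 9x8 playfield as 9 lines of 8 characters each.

Fill (5+0,4+0) = (5,4)
Fill (5+0,4+1) = (5,5)
Fill (5+0,4+2) = (5,6)
Fill (5+0,4+3) = (5,7)

Answer: ........
........
.#..#...
..#.#...
..#.....
.##.####
#.#...##
...##.#.
.##...#.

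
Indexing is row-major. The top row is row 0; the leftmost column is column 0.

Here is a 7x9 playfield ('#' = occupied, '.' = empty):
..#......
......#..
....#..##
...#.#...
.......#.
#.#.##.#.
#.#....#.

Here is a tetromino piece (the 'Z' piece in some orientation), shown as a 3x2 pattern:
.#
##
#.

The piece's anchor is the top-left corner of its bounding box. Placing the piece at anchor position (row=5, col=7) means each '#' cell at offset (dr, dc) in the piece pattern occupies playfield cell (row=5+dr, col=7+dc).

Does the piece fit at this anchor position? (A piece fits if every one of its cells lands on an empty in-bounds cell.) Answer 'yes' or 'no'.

Answer: no

Derivation:
Check each piece cell at anchor (5, 7):
  offset (0,1) -> (5,8): empty -> OK
  offset (1,0) -> (6,7): occupied ('#') -> FAIL
  offset (1,1) -> (6,8): empty -> OK
  offset (2,0) -> (7,7): out of bounds -> FAIL
All cells valid: no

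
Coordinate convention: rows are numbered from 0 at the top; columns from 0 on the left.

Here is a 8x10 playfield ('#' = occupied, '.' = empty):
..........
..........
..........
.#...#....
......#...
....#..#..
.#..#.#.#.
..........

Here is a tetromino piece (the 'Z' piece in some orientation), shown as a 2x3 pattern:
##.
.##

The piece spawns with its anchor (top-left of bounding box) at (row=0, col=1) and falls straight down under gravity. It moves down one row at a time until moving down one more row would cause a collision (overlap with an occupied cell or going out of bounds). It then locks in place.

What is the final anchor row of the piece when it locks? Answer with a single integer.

Spawn at (row=0, col=1). Try each row:
  row 0: fits
  row 1: fits
  row 2: fits
  row 3: blocked -> lock at row 2

Answer: 2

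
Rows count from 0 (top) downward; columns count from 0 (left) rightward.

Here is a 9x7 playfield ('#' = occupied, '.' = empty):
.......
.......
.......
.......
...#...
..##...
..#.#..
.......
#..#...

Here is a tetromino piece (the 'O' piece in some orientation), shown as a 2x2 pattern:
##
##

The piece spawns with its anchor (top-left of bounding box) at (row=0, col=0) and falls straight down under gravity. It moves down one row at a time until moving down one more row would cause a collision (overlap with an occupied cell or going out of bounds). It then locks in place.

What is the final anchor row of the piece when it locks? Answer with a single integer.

Spawn at (row=0, col=0). Try each row:
  row 0: fits
  row 1: fits
  row 2: fits
  row 3: fits
  row 4: fits
  row 5: fits
  row 6: fits
  row 7: blocked -> lock at row 6

Answer: 6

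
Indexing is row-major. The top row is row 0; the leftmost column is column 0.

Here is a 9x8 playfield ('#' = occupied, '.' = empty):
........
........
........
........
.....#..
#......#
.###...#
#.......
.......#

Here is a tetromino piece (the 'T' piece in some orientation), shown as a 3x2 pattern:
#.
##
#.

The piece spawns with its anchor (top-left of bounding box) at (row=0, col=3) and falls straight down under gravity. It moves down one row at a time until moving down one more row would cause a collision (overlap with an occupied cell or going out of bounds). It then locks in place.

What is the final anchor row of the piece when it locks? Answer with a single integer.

Answer: 3

Derivation:
Spawn at (row=0, col=3). Try each row:
  row 0: fits
  row 1: fits
  row 2: fits
  row 3: fits
  row 4: blocked -> lock at row 3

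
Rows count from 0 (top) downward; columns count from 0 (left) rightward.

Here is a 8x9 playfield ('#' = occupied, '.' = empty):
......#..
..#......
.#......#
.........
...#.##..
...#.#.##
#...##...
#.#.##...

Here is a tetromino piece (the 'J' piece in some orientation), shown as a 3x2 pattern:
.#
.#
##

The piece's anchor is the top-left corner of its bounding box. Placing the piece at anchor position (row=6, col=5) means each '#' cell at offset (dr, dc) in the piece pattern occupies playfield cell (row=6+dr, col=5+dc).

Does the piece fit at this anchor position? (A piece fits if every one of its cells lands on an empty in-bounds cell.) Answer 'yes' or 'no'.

Answer: no

Derivation:
Check each piece cell at anchor (6, 5):
  offset (0,1) -> (6,6): empty -> OK
  offset (1,1) -> (7,6): empty -> OK
  offset (2,0) -> (8,5): out of bounds -> FAIL
  offset (2,1) -> (8,6): out of bounds -> FAIL
All cells valid: no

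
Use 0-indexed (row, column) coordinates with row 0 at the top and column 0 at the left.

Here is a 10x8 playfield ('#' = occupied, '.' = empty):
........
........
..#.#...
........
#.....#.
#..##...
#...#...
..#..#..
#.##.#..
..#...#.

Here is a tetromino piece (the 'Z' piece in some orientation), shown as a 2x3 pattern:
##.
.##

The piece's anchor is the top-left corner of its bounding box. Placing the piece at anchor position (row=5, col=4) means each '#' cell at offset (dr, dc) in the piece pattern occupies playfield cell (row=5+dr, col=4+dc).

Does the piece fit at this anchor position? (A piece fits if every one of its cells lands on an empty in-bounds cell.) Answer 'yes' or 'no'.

Check each piece cell at anchor (5, 4):
  offset (0,0) -> (5,4): occupied ('#') -> FAIL
  offset (0,1) -> (5,5): empty -> OK
  offset (1,1) -> (6,5): empty -> OK
  offset (1,2) -> (6,6): empty -> OK
All cells valid: no

Answer: no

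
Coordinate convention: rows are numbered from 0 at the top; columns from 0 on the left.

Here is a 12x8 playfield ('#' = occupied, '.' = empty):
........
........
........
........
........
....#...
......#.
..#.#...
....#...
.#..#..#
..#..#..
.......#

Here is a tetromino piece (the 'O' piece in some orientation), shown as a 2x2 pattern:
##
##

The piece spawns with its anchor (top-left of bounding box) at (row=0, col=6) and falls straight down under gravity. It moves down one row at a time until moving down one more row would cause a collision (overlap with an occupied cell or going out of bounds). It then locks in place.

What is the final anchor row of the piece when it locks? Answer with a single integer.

Spawn at (row=0, col=6). Try each row:
  row 0: fits
  row 1: fits
  row 2: fits
  row 3: fits
  row 4: fits
  row 5: blocked -> lock at row 4

Answer: 4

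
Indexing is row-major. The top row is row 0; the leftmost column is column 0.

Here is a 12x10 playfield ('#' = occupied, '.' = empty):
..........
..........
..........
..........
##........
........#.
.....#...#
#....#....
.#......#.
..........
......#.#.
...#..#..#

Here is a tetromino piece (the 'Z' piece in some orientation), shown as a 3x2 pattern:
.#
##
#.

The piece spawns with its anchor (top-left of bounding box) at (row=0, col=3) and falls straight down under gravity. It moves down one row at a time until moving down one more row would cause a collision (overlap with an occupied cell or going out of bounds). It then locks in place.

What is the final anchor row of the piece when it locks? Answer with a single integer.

Spawn at (row=0, col=3). Try each row:
  row 0: fits
  row 1: fits
  row 2: fits
  row 3: fits
  row 4: fits
  row 5: fits
  row 6: fits
  row 7: fits
  row 8: fits
  row 9: blocked -> lock at row 8

Answer: 8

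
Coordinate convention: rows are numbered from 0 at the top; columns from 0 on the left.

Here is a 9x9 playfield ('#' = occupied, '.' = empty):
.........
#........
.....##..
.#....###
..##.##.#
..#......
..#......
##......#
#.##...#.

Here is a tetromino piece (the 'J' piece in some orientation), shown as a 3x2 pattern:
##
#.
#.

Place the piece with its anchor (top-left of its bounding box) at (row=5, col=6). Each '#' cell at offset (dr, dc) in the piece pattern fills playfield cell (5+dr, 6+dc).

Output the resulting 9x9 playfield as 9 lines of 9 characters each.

Answer: .........
#........
.....##..
.#....###
..##.##.#
..#...##.
..#...#..
##....#.#
#.##...#.

Derivation:
Fill (5+0,6+0) = (5,6)
Fill (5+0,6+1) = (5,7)
Fill (5+1,6+0) = (6,6)
Fill (5+2,6+0) = (7,6)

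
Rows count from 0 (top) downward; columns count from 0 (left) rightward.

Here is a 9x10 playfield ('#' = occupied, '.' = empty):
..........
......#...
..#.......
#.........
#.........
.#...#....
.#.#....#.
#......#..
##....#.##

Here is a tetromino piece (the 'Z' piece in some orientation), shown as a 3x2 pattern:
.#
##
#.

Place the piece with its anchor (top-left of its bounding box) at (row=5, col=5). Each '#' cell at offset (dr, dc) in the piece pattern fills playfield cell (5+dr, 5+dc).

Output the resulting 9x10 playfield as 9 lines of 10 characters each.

Fill (5+0,5+1) = (5,6)
Fill (5+1,5+0) = (6,5)
Fill (5+1,5+1) = (6,6)
Fill (5+2,5+0) = (7,5)

Answer: ..........
......#...
..#.......
#.........
#.........
.#...##...
.#.#.##.#.
#....#.#..
##....#.##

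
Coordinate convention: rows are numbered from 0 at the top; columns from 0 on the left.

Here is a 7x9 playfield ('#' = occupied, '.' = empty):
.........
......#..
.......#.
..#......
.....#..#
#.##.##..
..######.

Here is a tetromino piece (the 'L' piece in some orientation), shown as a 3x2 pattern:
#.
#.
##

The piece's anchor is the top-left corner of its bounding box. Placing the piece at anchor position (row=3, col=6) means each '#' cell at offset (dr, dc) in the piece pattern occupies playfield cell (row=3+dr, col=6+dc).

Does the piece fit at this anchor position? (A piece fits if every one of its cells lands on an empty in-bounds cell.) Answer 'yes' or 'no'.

Check each piece cell at anchor (3, 6):
  offset (0,0) -> (3,6): empty -> OK
  offset (1,0) -> (4,6): empty -> OK
  offset (2,0) -> (5,6): occupied ('#') -> FAIL
  offset (2,1) -> (5,7): empty -> OK
All cells valid: no

Answer: no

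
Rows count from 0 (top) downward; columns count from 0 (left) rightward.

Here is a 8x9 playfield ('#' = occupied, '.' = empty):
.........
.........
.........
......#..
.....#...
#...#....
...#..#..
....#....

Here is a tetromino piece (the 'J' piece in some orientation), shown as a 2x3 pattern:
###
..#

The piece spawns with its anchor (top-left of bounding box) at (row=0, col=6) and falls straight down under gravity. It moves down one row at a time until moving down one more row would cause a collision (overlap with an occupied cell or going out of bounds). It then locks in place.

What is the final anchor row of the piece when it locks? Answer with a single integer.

Answer: 2

Derivation:
Spawn at (row=0, col=6). Try each row:
  row 0: fits
  row 1: fits
  row 2: fits
  row 3: blocked -> lock at row 2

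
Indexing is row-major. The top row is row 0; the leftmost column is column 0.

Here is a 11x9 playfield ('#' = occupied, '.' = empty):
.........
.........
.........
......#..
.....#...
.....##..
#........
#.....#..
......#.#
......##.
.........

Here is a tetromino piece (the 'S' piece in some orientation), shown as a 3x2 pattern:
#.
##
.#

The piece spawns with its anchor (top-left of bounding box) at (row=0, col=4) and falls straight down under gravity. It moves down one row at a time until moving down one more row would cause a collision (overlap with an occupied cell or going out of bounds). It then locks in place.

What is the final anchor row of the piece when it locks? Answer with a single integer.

Answer: 1

Derivation:
Spawn at (row=0, col=4). Try each row:
  row 0: fits
  row 1: fits
  row 2: blocked -> lock at row 1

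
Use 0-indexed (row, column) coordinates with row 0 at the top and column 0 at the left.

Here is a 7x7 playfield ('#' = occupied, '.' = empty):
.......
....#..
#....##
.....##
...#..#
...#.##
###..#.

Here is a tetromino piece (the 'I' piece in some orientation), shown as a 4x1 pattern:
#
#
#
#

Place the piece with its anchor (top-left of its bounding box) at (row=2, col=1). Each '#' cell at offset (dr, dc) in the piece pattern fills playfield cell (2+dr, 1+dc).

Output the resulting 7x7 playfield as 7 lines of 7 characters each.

Answer: .......
....#..
##...##
.#...##
.#.#..#
.#.#.##
###..#.

Derivation:
Fill (2+0,1+0) = (2,1)
Fill (2+1,1+0) = (3,1)
Fill (2+2,1+0) = (4,1)
Fill (2+3,1+0) = (5,1)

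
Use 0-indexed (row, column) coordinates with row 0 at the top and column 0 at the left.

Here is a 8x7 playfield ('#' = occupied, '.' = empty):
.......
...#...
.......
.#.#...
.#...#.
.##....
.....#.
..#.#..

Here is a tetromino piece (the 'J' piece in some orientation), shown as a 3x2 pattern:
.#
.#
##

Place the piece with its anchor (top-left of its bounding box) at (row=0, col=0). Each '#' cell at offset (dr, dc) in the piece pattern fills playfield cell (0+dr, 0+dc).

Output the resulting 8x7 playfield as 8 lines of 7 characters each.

Fill (0+0,0+1) = (0,1)
Fill (0+1,0+1) = (1,1)
Fill (0+2,0+0) = (2,0)
Fill (0+2,0+1) = (2,1)

Answer: .#.....
.#.#...
##.....
.#.#...
.#...#.
.##....
.....#.
..#.#..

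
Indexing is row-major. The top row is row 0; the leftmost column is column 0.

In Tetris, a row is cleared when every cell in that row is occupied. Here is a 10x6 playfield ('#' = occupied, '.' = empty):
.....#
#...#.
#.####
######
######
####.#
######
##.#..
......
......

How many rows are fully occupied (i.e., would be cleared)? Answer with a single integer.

Check each row:
  row 0: 5 empty cells -> not full
  row 1: 4 empty cells -> not full
  row 2: 1 empty cell -> not full
  row 3: 0 empty cells -> FULL (clear)
  row 4: 0 empty cells -> FULL (clear)
  row 5: 1 empty cell -> not full
  row 6: 0 empty cells -> FULL (clear)
  row 7: 3 empty cells -> not full
  row 8: 6 empty cells -> not full
  row 9: 6 empty cells -> not full
Total rows cleared: 3

Answer: 3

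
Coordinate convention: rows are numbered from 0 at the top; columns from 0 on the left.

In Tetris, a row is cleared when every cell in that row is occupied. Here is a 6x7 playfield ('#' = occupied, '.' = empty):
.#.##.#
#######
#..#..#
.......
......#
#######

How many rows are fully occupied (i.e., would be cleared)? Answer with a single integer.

Answer: 2

Derivation:
Check each row:
  row 0: 3 empty cells -> not full
  row 1: 0 empty cells -> FULL (clear)
  row 2: 4 empty cells -> not full
  row 3: 7 empty cells -> not full
  row 4: 6 empty cells -> not full
  row 5: 0 empty cells -> FULL (clear)
Total rows cleared: 2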